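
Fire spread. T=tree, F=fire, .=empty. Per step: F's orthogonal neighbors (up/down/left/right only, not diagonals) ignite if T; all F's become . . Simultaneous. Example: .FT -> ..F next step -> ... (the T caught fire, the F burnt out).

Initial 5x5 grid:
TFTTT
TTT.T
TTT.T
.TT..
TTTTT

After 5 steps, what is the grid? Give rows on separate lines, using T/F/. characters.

Step 1: 3 trees catch fire, 1 burn out
  F.FTT
  TFT.T
  TTT.T
  .TT..
  TTTTT
Step 2: 4 trees catch fire, 3 burn out
  ...FT
  F.F.T
  TFT.T
  .TT..
  TTTTT
Step 3: 4 trees catch fire, 4 burn out
  ....F
  ....T
  F.F.T
  .FT..
  TTTTT
Step 4: 3 trees catch fire, 4 burn out
  .....
  ....F
  ....T
  ..F..
  TFTTT
Step 5: 3 trees catch fire, 3 burn out
  .....
  .....
  ....F
  .....
  F.FTT

.....
.....
....F
.....
F.FTT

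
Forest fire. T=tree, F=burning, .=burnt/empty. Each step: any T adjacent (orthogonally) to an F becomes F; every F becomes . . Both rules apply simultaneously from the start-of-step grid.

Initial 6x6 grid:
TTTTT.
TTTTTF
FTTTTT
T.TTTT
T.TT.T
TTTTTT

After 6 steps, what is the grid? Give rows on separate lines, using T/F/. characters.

Step 1: 5 trees catch fire, 2 burn out
  TTTTT.
  FTTTF.
  .FTTTF
  F.TTTT
  T.TT.T
  TTTTTT
Step 2: 8 trees catch fire, 5 burn out
  FTTTF.
  .FTF..
  ..FTF.
  ..TTTF
  F.TT.T
  TTTTTT
Step 3: 8 trees catch fire, 8 burn out
  .FTF..
  ..F...
  ...F..
  ..FTF.
  ..TT.F
  FTTTTT
Step 4: 5 trees catch fire, 8 burn out
  ..F...
  ......
  ......
  ...F..
  ..FT..
  .FTTTF
Step 5: 3 trees catch fire, 5 burn out
  ......
  ......
  ......
  ......
  ...F..
  ..FTF.
Step 6: 1 trees catch fire, 3 burn out
  ......
  ......
  ......
  ......
  ......
  ...F..

......
......
......
......
......
...F..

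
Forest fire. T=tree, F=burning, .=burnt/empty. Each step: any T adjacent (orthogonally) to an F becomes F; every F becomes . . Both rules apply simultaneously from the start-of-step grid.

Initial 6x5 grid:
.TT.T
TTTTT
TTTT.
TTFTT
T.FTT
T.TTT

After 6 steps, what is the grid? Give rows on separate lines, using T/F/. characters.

Step 1: 5 trees catch fire, 2 burn out
  .TT.T
  TTTTT
  TTFT.
  TF.FT
  T..FT
  T.FTT
Step 2: 7 trees catch fire, 5 burn out
  .TT.T
  TTFTT
  TF.F.
  F...F
  T...F
  T..FT
Step 3: 6 trees catch fire, 7 burn out
  .TF.T
  TF.FT
  F....
  .....
  F....
  T...F
Step 4: 4 trees catch fire, 6 burn out
  .F..T
  F...F
  .....
  .....
  .....
  F....
Step 5: 1 trees catch fire, 4 burn out
  ....F
  .....
  .....
  .....
  .....
  .....
Step 6: 0 trees catch fire, 1 burn out
  .....
  .....
  .....
  .....
  .....
  .....

.....
.....
.....
.....
.....
.....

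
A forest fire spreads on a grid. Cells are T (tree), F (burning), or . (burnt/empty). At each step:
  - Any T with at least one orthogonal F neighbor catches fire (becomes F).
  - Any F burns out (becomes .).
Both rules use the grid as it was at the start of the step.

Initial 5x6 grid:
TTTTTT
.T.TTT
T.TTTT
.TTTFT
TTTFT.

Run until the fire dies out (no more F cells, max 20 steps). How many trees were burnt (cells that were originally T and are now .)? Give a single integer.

Step 1: +5 fires, +2 burnt (F count now 5)
Step 2: +5 fires, +5 burnt (F count now 5)
Step 3: +6 fires, +5 burnt (F count now 6)
Step 4: +2 fires, +6 burnt (F count now 2)
Step 5: +1 fires, +2 burnt (F count now 1)
Step 6: +1 fires, +1 burnt (F count now 1)
Step 7: +2 fires, +1 burnt (F count now 2)
Step 8: +0 fires, +2 burnt (F count now 0)
Fire out after step 8
Initially T: 23, now '.': 29
Total burnt (originally-T cells now '.'): 22

Answer: 22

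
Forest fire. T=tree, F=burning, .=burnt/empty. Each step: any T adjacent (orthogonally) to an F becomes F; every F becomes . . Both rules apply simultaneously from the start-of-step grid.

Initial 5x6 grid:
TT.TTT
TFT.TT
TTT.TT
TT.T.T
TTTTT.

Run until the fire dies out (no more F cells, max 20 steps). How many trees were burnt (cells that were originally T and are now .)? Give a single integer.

Answer: 15

Derivation:
Step 1: +4 fires, +1 burnt (F count now 4)
Step 2: +4 fires, +4 burnt (F count now 4)
Step 3: +2 fires, +4 burnt (F count now 2)
Step 4: +2 fires, +2 burnt (F count now 2)
Step 5: +1 fires, +2 burnt (F count now 1)
Step 6: +2 fires, +1 burnt (F count now 2)
Step 7: +0 fires, +2 burnt (F count now 0)
Fire out after step 7
Initially T: 23, now '.': 22
Total burnt (originally-T cells now '.'): 15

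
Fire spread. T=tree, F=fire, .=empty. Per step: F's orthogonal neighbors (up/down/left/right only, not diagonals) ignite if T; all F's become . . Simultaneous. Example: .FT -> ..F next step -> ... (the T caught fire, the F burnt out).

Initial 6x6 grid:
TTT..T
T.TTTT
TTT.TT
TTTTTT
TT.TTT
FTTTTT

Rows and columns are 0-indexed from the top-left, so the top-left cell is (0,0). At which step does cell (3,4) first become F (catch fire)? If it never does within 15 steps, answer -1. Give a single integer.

Step 1: cell (3,4)='T' (+2 fires, +1 burnt)
Step 2: cell (3,4)='T' (+3 fires, +2 burnt)
Step 3: cell (3,4)='T' (+3 fires, +3 burnt)
Step 4: cell (3,4)='T' (+5 fires, +3 burnt)
Step 5: cell (3,4)='T' (+5 fires, +5 burnt)
Step 6: cell (3,4)='F' (+4 fires, +5 burnt)
  -> target ignites at step 6
Step 7: cell (3,4)='.' (+4 fires, +4 burnt)
Step 8: cell (3,4)='.' (+2 fires, +4 burnt)
Step 9: cell (3,4)='.' (+1 fires, +2 burnt)
Step 10: cell (3,4)='.' (+1 fires, +1 burnt)
Step 11: cell (3,4)='.' (+0 fires, +1 burnt)
  fire out at step 11

6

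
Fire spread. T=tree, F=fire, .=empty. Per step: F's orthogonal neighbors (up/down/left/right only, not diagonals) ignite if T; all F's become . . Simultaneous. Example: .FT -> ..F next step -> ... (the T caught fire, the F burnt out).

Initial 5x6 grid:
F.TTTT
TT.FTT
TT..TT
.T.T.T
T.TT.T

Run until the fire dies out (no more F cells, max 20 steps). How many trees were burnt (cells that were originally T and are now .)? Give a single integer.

Step 1: +3 fires, +2 burnt (F count now 3)
Step 2: +6 fires, +3 burnt (F count now 6)
Step 3: +3 fires, +6 burnt (F count now 3)
Step 4: +2 fires, +3 burnt (F count now 2)
Step 5: +1 fires, +2 burnt (F count now 1)
Step 6: +0 fires, +1 burnt (F count now 0)
Fire out after step 6
Initially T: 19, now '.': 26
Total burnt (originally-T cells now '.'): 15

Answer: 15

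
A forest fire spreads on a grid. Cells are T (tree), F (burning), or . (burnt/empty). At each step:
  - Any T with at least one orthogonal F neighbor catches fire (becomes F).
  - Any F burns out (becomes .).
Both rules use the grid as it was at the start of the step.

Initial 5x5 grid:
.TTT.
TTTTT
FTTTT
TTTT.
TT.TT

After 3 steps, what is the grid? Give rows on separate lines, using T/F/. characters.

Step 1: 3 trees catch fire, 1 burn out
  .TTT.
  FTTTT
  .FTTT
  FTTT.
  TT.TT
Step 2: 4 trees catch fire, 3 burn out
  .TTT.
  .FTTT
  ..FTT
  .FTT.
  FT.TT
Step 3: 5 trees catch fire, 4 burn out
  .FTT.
  ..FTT
  ...FT
  ..FT.
  .F.TT

.FTT.
..FTT
...FT
..FT.
.F.TT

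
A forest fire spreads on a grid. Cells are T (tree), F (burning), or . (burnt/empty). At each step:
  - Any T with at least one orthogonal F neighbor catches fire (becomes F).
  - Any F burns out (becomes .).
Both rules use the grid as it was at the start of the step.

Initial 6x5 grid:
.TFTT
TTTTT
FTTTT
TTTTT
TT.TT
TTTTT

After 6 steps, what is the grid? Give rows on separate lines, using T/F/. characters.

Step 1: 6 trees catch fire, 2 burn out
  .F.FT
  FTFTT
  .FTTT
  FTTTT
  TT.TT
  TTTTT
Step 2: 6 trees catch fire, 6 burn out
  ....F
  .F.FT
  ..FTT
  .FTTT
  FT.TT
  TTTTT
Step 3: 5 trees catch fire, 6 burn out
  .....
  ....F
  ...FT
  ..FTT
  .F.TT
  FTTTT
Step 4: 3 trees catch fire, 5 burn out
  .....
  .....
  ....F
  ...FT
  ...TT
  .FTTT
Step 5: 3 trees catch fire, 3 burn out
  .....
  .....
  .....
  ....F
  ...FT
  ..FTT
Step 6: 2 trees catch fire, 3 burn out
  .....
  .....
  .....
  .....
  ....F
  ...FT

.....
.....
.....
.....
....F
...FT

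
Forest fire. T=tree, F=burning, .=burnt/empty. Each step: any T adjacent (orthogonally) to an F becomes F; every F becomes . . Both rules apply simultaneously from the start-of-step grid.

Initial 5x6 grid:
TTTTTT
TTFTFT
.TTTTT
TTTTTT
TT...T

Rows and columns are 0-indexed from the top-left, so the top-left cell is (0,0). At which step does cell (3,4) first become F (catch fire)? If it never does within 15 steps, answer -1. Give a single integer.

Step 1: cell (3,4)='T' (+7 fires, +2 burnt)
Step 2: cell (3,4)='F' (+9 fires, +7 burnt)
  -> target ignites at step 2
Step 3: cell (3,4)='.' (+4 fires, +9 burnt)
Step 4: cell (3,4)='.' (+3 fires, +4 burnt)
Step 5: cell (3,4)='.' (+1 fires, +3 burnt)
Step 6: cell (3,4)='.' (+0 fires, +1 burnt)
  fire out at step 6

2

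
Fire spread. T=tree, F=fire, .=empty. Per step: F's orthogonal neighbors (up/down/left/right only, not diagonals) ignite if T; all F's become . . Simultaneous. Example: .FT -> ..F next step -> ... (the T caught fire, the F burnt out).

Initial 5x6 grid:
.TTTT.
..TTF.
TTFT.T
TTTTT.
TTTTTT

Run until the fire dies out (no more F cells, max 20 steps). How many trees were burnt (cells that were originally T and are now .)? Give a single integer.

Answer: 20

Derivation:
Step 1: +6 fires, +2 burnt (F count now 6)
Step 2: +6 fires, +6 burnt (F count now 6)
Step 3: +5 fires, +6 burnt (F count now 5)
Step 4: +2 fires, +5 burnt (F count now 2)
Step 5: +1 fires, +2 burnt (F count now 1)
Step 6: +0 fires, +1 burnt (F count now 0)
Fire out after step 6
Initially T: 21, now '.': 29
Total burnt (originally-T cells now '.'): 20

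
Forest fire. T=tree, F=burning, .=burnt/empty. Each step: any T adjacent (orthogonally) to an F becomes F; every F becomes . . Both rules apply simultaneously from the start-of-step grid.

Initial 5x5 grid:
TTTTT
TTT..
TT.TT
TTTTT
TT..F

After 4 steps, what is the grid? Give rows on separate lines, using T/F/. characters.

Step 1: 1 trees catch fire, 1 burn out
  TTTTT
  TTT..
  TT.TT
  TTTTF
  TT...
Step 2: 2 trees catch fire, 1 burn out
  TTTTT
  TTT..
  TT.TF
  TTTF.
  TT...
Step 3: 2 trees catch fire, 2 burn out
  TTTTT
  TTT..
  TT.F.
  TTF..
  TT...
Step 4: 1 trees catch fire, 2 burn out
  TTTTT
  TTT..
  TT...
  TF...
  TT...

TTTTT
TTT..
TT...
TF...
TT...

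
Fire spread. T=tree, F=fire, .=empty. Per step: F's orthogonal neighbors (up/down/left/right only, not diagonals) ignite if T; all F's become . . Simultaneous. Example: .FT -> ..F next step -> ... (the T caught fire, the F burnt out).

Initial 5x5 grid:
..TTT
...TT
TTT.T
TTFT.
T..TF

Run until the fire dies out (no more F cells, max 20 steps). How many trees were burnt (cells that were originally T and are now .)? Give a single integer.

Step 1: +4 fires, +2 burnt (F count now 4)
Step 2: +2 fires, +4 burnt (F count now 2)
Step 3: +2 fires, +2 burnt (F count now 2)
Step 4: +0 fires, +2 burnt (F count now 0)
Fire out after step 4
Initially T: 14, now '.': 19
Total burnt (originally-T cells now '.'): 8

Answer: 8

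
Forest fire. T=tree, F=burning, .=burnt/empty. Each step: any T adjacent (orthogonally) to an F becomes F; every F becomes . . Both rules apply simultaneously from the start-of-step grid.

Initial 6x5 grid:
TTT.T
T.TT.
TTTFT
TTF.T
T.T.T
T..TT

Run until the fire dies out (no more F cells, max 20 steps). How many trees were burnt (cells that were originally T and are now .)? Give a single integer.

Step 1: +5 fires, +2 burnt (F count now 5)
Step 2: +4 fires, +5 burnt (F count now 4)
Step 3: +4 fires, +4 burnt (F count now 4)
Step 4: +4 fires, +4 burnt (F count now 4)
Step 5: +2 fires, +4 burnt (F count now 2)
Step 6: +0 fires, +2 burnt (F count now 0)
Fire out after step 6
Initially T: 20, now '.': 29
Total burnt (originally-T cells now '.'): 19

Answer: 19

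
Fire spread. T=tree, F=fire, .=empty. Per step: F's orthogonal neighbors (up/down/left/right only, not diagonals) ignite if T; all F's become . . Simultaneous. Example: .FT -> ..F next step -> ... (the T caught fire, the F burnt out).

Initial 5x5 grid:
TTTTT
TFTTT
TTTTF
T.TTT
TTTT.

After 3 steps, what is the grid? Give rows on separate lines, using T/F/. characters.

Step 1: 7 trees catch fire, 2 burn out
  TFTTT
  F.FTF
  TFTF.
  T.TTF
  TTTT.
Step 2: 7 trees catch fire, 7 burn out
  F.FTF
  ...F.
  F.F..
  T.TF.
  TTTT.
Step 3: 4 trees catch fire, 7 burn out
  ...F.
  .....
  .....
  F.F..
  TTTF.

...F.
.....
.....
F.F..
TTTF.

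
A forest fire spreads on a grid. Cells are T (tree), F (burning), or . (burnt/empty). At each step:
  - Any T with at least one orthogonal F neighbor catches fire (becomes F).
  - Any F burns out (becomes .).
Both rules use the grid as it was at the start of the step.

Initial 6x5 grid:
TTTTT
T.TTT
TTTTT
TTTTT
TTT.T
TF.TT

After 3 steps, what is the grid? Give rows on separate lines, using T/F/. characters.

Step 1: 2 trees catch fire, 1 burn out
  TTTTT
  T.TTT
  TTTTT
  TTTTT
  TFT.T
  F..TT
Step 2: 3 trees catch fire, 2 burn out
  TTTTT
  T.TTT
  TTTTT
  TFTTT
  F.F.T
  ...TT
Step 3: 3 trees catch fire, 3 burn out
  TTTTT
  T.TTT
  TFTTT
  F.FTT
  ....T
  ...TT

TTTTT
T.TTT
TFTTT
F.FTT
....T
...TT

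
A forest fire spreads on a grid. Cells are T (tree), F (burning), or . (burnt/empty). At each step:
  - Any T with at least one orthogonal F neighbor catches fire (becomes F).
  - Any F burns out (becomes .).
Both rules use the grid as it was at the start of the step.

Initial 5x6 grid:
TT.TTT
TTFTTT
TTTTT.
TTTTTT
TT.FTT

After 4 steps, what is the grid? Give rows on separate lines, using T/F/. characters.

Step 1: 5 trees catch fire, 2 burn out
  TT.TTT
  TF.FTT
  TTFTT.
  TTTFTT
  TT..FT
Step 2: 9 trees catch fire, 5 burn out
  TF.FTT
  F...FT
  TF.FT.
  TTF.FT
  TT...F
Step 3: 7 trees catch fire, 9 burn out
  F...FT
  .....F
  F...F.
  TF...F
  TT....
Step 4: 3 trees catch fire, 7 burn out
  .....F
  ......
  ......
  F.....
  TF....

.....F
......
......
F.....
TF....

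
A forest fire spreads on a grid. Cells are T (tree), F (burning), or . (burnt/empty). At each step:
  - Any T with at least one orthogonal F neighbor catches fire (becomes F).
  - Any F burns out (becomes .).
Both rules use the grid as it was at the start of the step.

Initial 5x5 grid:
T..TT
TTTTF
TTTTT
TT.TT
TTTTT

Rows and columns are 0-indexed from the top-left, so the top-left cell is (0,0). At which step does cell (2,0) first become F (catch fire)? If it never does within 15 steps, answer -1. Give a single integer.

Step 1: cell (2,0)='T' (+3 fires, +1 burnt)
Step 2: cell (2,0)='T' (+4 fires, +3 burnt)
Step 3: cell (2,0)='T' (+4 fires, +4 burnt)
Step 4: cell (2,0)='T' (+3 fires, +4 burnt)
Step 5: cell (2,0)='F' (+4 fires, +3 burnt)
  -> target ignites at step 5
Step 6: cell (2,0)='.' (+2 fires, +4 burnt)
Step 7: cell (2,0)='.' (+1 fires, +2 burnt)
Step 8: cell (2,0)='.' (+0 fires, +1 burnt)
  fire out at step 8

5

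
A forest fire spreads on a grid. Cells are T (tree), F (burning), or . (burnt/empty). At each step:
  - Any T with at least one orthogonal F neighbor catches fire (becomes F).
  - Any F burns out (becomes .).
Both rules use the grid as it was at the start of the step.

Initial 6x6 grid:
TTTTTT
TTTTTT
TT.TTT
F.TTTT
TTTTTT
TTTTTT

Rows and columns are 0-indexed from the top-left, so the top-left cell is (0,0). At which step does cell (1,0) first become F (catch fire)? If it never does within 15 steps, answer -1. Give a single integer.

Step 1: cell (1,0)='T' (+2 fires, +1 burnt)
Step 2: cell (1,0)='F' (+4 fires, +2 burnt)
  -> target ignites at step 2
Step 3: cell (1,0)='.' (+4 fires, +4 burnt)
Step 4: cell (1,0)='.' (+5 fires, +4 burnt)
Step 5: cell (1,0)='.' (+5 fires, +5 burnt)
Step 6: cell (1,0)='.' (+6 fires, +5 burnt)
Step 7: cell (1,0)='.' (+5 fires, +6 burnt)
Step 8: cell (1,0)='.' (+2 fires, +5 burnt)
Step 9: cell (1,0)='.' (+0 fires, +2 burnt)
  fire out at step 9

2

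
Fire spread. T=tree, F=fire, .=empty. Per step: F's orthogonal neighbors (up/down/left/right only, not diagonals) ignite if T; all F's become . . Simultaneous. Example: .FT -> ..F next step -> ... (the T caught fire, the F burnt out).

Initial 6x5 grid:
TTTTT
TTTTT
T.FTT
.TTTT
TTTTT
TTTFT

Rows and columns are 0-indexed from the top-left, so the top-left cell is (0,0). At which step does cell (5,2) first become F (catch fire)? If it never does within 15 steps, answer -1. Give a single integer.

Step 1: cell (5,2)='F' (+6 fires, +2 burnt)
  -> target ignites at step 1
Step 2: cell (5,2)='.' (+9 fires, +6 burnt)
Step 3: cell (5,2)='.' (+7 fires, +9 burnt)
Step 4: cell (5,2)='.' (+4 fires, +7 burnt)
Step 5: cell (5,2)='.' (+0 fires, +4 burnt)
  fire out at step 5

1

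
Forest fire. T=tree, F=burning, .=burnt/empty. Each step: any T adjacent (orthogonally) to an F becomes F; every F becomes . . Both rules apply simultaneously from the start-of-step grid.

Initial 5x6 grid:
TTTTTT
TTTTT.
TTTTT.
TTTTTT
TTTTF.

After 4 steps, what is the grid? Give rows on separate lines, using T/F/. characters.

Step 1: 2 trees catch fire, 1 burn out
  TTTTTT
  TTTTT.
  TTTTT.
  TTTTFT
  TTTF..
Step 2: 4 trees catch fire, 2 burn out
  TTTTTT
  TTTTT.
  TTTTF.
  TTTF.F
  TTF...
Step 3: 4 trees catch fire, 4 burn out
  TTTTTT
  TTTTF.
  TTTF..
  TTF...
  TF....
Step 4: 5 trees catch fire, 4 burn out
  TTTTFT
  TTTF..
  TTF...
  TF....
  F.....

TTTTFT
TTTF..
TTF...
TF....
F.....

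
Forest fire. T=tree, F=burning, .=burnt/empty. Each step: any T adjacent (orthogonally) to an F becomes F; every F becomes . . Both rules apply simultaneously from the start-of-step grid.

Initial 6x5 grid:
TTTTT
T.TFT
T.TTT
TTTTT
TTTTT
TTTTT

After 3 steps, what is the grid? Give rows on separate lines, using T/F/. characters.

Step 1: 4 trees catch fire, 1 burn out
  TTTFT
  T.F.F
  T.TFT
  TTTTT
  TTTTT
  TTTTT
Step 2: 5 trees catch fire, 4 burn out
  TTF.F
  T....
  T.F.F
  TTTFT
  TTTTT
  TTTTT
Step 3: 4 trees catch fire, 5 burn out
  TF...
  T....
  T....
  TTF.F
  TTTFT
  TTTTT

TF...
T....
T....
TTF.F
TTTFT
TTTTT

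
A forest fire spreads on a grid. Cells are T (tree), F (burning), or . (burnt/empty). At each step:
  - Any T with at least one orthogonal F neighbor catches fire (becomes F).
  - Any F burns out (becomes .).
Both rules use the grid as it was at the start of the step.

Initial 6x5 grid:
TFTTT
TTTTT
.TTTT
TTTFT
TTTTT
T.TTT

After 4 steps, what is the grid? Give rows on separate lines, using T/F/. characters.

Step 1: 7 trees catch fire, 2 burn out
  F.FTT
  TFTTT
  .TTFT
  TTF.F
  TTTFT
  T.TTT
Step 2: 11 trees catch fire, 7 burn out
  ...FT
  F.FFT
  .FF.F
  TF...
  TTF.F
  T.TFT
Step 3: 6 trees catch fire, 11 burn out
  ....F
  ....F
  .....
  F....
  TF...
  T.F.F
Step 4: 1 trees catch fire, 6 burn out
  .....
  .....
  .....
  .....
  F....
  T....

.....
.....
.....
.....
F....
T....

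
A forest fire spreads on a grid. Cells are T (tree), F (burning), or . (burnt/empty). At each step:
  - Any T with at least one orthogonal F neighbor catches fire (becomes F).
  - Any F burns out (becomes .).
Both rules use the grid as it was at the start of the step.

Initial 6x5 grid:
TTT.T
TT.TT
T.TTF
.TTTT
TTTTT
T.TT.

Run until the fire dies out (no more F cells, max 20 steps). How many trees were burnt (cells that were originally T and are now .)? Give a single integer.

Step 1: +3 fires, +1 burnt (F count now 3)
Step 2: +5 fires, +3 burnt (F count now 5)
Step 3: +2 fires, +5 burnt (F count now 2)
Step 4: +3 fires, +2 burnt (F count now 3)
Step 5: +2 fires, +3 burnt (F count now 2)
Step 6: +1 fires, +2 burnt (F count now 1)
Step 7: +1 fires, +1 burnt (F count now 1)
Step 8: +0 fires, +1 burnt (F count now 0)
Fire out after step 8
Initially T: 23, now '.': 24
Total burnt (originally-T cells now '.'): 17

Answer: 17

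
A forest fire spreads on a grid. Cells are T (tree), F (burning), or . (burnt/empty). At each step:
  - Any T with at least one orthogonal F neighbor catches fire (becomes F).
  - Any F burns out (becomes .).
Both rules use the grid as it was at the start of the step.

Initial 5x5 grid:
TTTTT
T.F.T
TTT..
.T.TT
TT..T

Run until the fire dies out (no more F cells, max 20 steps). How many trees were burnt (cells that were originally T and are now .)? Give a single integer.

Step 1: +2 fires, +1 burnt (F count now 2)
Step 2: +3 fires, +2 burnt (F count now 3)
Step 3: +4 fires, +3 burnt (F count now 4)
Step 4: +3 fires, +4 burnt (F count now 3)
Step 5: +1 fires, +3 burnt (F count now 1)
Step 6: +0 fires, +1 burnt (F count now 0)
Fire out after step 6
Initially T: 16, now '.': 22
Total burnt (originally-T cells now '.'): 13

Answer: 13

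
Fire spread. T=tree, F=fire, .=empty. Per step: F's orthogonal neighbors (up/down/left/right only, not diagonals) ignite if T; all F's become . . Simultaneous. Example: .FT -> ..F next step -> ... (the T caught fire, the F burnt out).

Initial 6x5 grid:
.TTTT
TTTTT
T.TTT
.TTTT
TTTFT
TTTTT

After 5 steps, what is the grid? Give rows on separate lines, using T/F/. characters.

Step 1: 4 trees catch fire, 1 burn out
  .TTTT
  TTTTT
  T.TTT
  .TTFT
  TTF.F
  TTTFT
Step 2: 6 trees catch fire, 4 burn out
  .TTTT
  TTTTT
  T.TFT
  .TF.F
  TF...
  TTF.F
Step 3: 6 trees catch fire, 6 burn out
  .TTTT
  TTTFT
  T.F.F
  .F...
  F....
  TF...
Step 4: 4 trees catch fire, 6 burn out
  .TTFT
  TTF.F
  T....
  .....
  .....
  F....
Step 5: 3 trees catch fire, 4 burn out
  .TF.F
  TF...
  T....
  .....
  .....
  .....

.TF.F
TF...
T....
.....
.....
.....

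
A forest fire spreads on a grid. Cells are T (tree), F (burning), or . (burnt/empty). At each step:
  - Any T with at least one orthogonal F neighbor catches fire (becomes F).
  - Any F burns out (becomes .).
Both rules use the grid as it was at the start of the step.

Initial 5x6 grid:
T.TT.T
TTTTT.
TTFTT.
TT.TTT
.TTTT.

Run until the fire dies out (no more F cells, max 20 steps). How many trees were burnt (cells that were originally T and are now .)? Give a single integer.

Step 1: +3 fires, +1 burnt (F count now 3)
Step 2: +7 fires, +3 burnt (F count now 7)
Step 3: +7 fires, +7 burnt (F count now 7)
Step 4: +4 fires, +7 burnt (F count now 4)
Step 5: +0 fires, +4 burnt (F count now 0)
Fire out after step 5
Initially T: 22, now '.': 29
Total burnt (originally-T cells now '.'): 21

Answer: 21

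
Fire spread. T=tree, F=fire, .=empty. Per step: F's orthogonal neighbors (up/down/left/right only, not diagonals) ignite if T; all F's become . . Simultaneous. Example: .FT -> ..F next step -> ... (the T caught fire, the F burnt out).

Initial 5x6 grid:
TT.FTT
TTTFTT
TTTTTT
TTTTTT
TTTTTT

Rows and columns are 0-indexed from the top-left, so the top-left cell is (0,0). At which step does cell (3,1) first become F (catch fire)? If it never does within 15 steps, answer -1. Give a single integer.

Step 1: cell (3,1)='T' (+4 fires, +2 burnt)
Step 2: cell (3,1)='T' (+6 fires, +4 burnt)
Step 3: cell (3,1)='T' (+7 fires, +6 burnt)
Step 4: cell (3,1)='F' (+6 fires, +7 burnt)
  -> target ignites at step 4
Step 5: cell (3,1)='.' (+3 fires, +6 burnt)
Step 6: cell (3,1)='.' (+1 fires, +3 burnt)
Step 7: cell (3,1)='.' (+0 fires, +1 burnt)
  fire out at step 7

4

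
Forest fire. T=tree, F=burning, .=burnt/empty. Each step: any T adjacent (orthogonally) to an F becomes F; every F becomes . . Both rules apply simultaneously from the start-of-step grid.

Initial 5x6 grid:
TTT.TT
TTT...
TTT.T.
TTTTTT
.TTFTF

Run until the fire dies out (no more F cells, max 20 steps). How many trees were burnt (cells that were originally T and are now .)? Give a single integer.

Step 1: +4 fires, +2 burnt (F count now 4)
Step 2: +3 fires, +4 burnt (F count now 3)
Step 3: +3 fires, +3 burnt (F count now 3)
Step 4: +3 fires, +3 burnt (F count now 3)
Step 5: +3 fires, +3 burnt (F count now 3)
Step 6: +2 fires, +3 burnt (F count now 2)
Step 7: +1 fires, +2 burnt (F count now 1)
Step 8: +0 fires, +1 burnt (F count now 0)
Fire out after step 8
Initially T: 21, now '.': 28
Total burnt (originally-T cells now '.'): 19

Answer: 19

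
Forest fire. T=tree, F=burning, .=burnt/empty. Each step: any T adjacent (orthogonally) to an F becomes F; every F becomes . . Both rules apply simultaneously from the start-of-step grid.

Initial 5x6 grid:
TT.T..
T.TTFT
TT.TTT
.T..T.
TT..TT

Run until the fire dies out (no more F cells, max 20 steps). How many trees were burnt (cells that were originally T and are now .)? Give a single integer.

Answer: 10

Derivation:
Step 1: +3 fires, +1 burnt (F count now 3)
Step 2: +5 fires, +3 burnt (F count now 5)
Step 3: +1 fires, +5 burnt (F count now 1)
Step 4: +1 fires, +1 burnt (F count now 1)
Step 5: +0 fires, +1 burnt (F count now 0)
Fire out after step 5
Initially T: 18, now '.': 22
Total burnt (originally-T cells now '.'): 10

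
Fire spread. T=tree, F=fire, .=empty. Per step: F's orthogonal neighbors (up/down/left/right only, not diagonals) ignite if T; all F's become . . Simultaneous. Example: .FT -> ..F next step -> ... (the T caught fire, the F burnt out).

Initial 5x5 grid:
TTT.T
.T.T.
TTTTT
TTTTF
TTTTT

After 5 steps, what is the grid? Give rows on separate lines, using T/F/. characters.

Step 1: 3 trees catch fire, 1 burn out
  TTT.T
  .T.T.
  TTTTF
  TTTF.
  TTTTF
Step 2: 3 trees catch fire, 3 burn out
  TTT.T
  .T.T.
  TTTF.
  TTF..
  TTTF.
Step 3: 4 trees catch fire, 3 burn out
  TTT.T
  .T.F.
  TTF..
  TF...
  TTF..
Step 4: 3 trees catch fire, 4 burn out
  TTT.T
  .T...
  TF...
  F....
  TF...
Step 5: 3 trees catch fire, 3 burn out
  TTT.T
  .F...
  F....
  .....
  F....

TTT.T
.F...
F....
.....
F....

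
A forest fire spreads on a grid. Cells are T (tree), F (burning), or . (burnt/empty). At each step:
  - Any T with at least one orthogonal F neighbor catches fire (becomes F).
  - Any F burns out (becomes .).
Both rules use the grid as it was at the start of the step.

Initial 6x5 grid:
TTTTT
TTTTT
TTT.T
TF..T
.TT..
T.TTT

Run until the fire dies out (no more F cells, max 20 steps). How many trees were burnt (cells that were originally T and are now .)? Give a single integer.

Answer: 21

Derivation:
Step 1: +3 fires, +1 burnt (F count now 3)
Step 2: +4 fires, +3 burnt (F count now 4)
Step 3: +4 fires, +4 burnt (F count now 4)
Step 4: +4 fires, +4 burnt (F count now 4)
Step 5: +3 fires, +4 burnt (F count now 3)
Step 6: +2 fires, +3 burnt (F count now 2)
Step 7: +1 fires, +2 burnt (F count now 1)
Step 8: +0 fires, +1 burnt (F count now 0)
Fire out after step 8
Initially T: 22, now '.': 29
Total burnt (originally-T cells now '.'): 21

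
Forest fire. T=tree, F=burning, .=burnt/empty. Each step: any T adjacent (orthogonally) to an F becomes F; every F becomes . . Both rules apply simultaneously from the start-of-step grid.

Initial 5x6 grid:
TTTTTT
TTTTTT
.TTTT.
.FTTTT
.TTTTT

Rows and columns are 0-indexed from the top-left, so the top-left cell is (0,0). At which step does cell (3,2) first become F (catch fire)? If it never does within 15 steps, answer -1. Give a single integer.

Step 1: cell (3,2)='F' (+3 fires, +1 burnt)
  -> target ignites at step 1
Step 2: cell (3,2)='.' (+4 fires, +3 burnt)
Step 3: cell (3,2)='.' (+6 fires, +4 burnt)
Step 4: cell (3,2)='.' (+6 fires, +6 burnt)
Step 5: cell (3,2)='.' (+3 fires, +6 burnt)
Step 6: cell (3,2)='.' (+2 fires, +3 burnt)
Step 7: cell (3,2)='.' (+1 fires, +2 burnt)
Step 8: cell (3,2)='.' (+0 fires, +1 burnt)
  fire out at step 8

1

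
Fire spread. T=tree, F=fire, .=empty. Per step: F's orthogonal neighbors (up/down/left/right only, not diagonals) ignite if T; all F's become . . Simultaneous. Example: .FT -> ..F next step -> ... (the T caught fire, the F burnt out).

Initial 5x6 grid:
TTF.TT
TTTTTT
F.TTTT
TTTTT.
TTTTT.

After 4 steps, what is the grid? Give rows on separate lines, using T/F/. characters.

Step 1: 4 trees catch fire, 2 burn out
  TF..TT
  FTFTTT
  ..TTTT
  FTTTT.
  TTTTT.
Step 2: 6 trees catch fire, 4 burn out
  F...TT
  .F.FTT
  ..FTTT
  .FTTT.
  FTTTT.
Step 3: 4 trees catch fire, 6 burn out
  ....TT
  ....FT
  ...FTT
  ..FTT.
  .FTTT.
Step 4: 5 trees catch fire, 4 burn out
  ....FT
  .....F
  ....FT
  ...FT.
  ..FTT.

....FT
.....F
....FT
...FT.
..FTT.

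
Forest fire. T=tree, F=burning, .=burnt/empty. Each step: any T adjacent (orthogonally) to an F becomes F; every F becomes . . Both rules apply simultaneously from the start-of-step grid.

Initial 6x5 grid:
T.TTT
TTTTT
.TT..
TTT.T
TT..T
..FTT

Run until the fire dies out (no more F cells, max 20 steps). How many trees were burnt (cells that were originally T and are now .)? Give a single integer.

Step 1: +1 fires, +1 burnt (F count now 1)
Step 2: +1 fires, +1 burnt (F count now 1)
Step 3: +1 fires, +1 burnt (F count now 1)
Step 4: +1 fires, +1 burnt (F count now 1)
Step 5: +0 fires, +1 burnt (F count now 0)
Fire out after step 5
Initially T: 20, now '.': 14
Total burnt (originally-T cells now '.'): 4

Answer: 4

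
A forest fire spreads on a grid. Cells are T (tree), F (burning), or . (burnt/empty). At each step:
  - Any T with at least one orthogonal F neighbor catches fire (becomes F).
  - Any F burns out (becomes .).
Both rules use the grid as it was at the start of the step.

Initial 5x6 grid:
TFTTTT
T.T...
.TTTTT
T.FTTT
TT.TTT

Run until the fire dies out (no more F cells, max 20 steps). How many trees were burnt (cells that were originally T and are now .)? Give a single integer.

Answer: 18

Derivation:
Step 1: +4 fires, +2 burnt (F count now 4)
Step 2: +7 fires, +4 burnt (F count now 7)
Step 3: +4 fires, +7 burnt (F count now 4)
Step 4: +3 fires, +4 burnt (F count now 3)
Step 5: +0 fires, +3 burnt (F count now 0)
Fire out after step 5
Initially T: 21, now '.': 27
Total burnt (originally-T cells now '.'): 18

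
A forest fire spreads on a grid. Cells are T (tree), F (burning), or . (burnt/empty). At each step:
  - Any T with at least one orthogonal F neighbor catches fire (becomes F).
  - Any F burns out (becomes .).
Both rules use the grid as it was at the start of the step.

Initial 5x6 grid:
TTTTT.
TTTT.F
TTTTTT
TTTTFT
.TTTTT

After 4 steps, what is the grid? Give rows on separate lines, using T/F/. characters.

Step 1: 5 trees catch fire, 2 burn out
  TTTTT.
  TTTT..
  TTTTFF
  TTTF.F
  .TTTFT
Step 2: 4 trees catch fire, 5 burn out
  TTTTT.
  TTTT..
  TTTF..
  TTF...
  .TTF.F
Step 3: 4 trees catch fire, 4 burn out
  TTTTT.
  TTTF..
  TTF...
  TF....
  .TF...
Step 4: 5 trees catch fire, 4 burn out
  TTTFT.
  TTF...
  TF....
  F.....
  .F....

TTTFT.
TTF...
TF....
F.....
.F....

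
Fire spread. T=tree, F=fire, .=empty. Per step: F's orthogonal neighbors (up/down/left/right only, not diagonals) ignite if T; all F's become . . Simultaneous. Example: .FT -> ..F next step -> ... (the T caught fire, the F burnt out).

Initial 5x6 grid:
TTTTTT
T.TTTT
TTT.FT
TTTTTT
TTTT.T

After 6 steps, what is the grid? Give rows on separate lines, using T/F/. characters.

Step 1: 3 trees catch fire, 1 burn out
  TTTTTT
  T.TTFT
  TTT..F
  TTTTFT
  TTTT.T
Step 2: 5 trees catch fire, 3 burn out
  TTTTFT
  T.TF.F
  TTT...
  TTTF.F
  TTTT.T
Step 3: 6 trees catch fire, 5 burn out
  TTTF.F
  T.F...
  TTT...
  TTF...
  TTTF.F
Step 4: 4 trees catch fire, 6 burn out
  TTF...
  T.....
  TTF...
  TF....
  TTF...
Step 5: 4 trees catch fire, 4 burn out
  TF....
  T.....
  TF....
  F.....
  TF....
Step 6: 3 trees catch fire, 4 burn out
  F.....
  T.....
  F.....
  ......
  F.....

F.....
T.....
F.....
......
F.....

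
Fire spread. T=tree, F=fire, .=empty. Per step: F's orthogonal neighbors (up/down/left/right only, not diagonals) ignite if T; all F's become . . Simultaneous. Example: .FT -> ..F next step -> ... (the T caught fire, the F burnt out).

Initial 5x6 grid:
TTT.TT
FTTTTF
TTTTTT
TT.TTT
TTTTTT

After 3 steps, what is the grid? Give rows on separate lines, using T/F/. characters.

Step 1: 6 trees catch fire, 2 burn out
  FTT.TF
  .FTTF.
  FTTTTF
  TT.TTT
  TTTTTT
Step 2: 8 trees catch fire, 6 burn out
  .FT.F.
  ..FF..
  .FTTF.
  FT.TTF
  TTTTTT
Step 3: 7 trees catch fire, 8 burn out
  ..F...
  ......
  ..FF..
  .F.TF.
  FTTTTF

..F...
......
..FF..
.F.TF.
FTTTTF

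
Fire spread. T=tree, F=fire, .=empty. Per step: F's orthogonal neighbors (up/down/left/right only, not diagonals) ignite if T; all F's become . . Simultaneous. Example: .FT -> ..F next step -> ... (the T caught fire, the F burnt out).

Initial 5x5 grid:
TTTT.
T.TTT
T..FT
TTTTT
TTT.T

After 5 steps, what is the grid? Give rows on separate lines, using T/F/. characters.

Step 1: 3 trees catch fire, 1 burn out
  TTTT.
  T.TFT
  T...F
  TTTFT
  TTT.T
Step 2: 5 trees catch fire, 3 burn out
  TTTF.
  T.F.F
  T....
  TTF.F
  TTT.T
Step 3: 4 trees catch fire, 5 burn out
  TTF..
  T....
  T....
  TF...
  TTF.F
Step 4: 3 trees catch fire, 4 burn out
  TF...
  T....
  T....
  F....
  TF...
Step 5: 3 trees catch fire, 3 burn out
  F....
  T....
  F....
  .....
  F....

F....
T....
F....
.....
F....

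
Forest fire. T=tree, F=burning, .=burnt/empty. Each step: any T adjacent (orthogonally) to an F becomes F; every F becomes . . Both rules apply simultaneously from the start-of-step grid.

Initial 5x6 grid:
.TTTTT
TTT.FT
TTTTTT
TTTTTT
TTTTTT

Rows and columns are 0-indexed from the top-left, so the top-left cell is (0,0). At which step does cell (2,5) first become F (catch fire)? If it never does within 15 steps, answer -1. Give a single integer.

Step 1: cell (2,5)='T' (+3 fires, +1 burnt)
Step 2: cell (2,5)='F' (+5 fires, +3 burnt)
  -> target ignites at step 2
Step 3: cell (2,5)='.' (+5 fires, +5 burnt)
Step 4: cell (2,5)='.' (+6 fires, +5 burnt)
Step 5: cell (2,5)='.' (+4 fires, +6 burnt)
Step 6: cell (2,5)='.' (+3 fires, +4 burnt)
Step 7: cell (2,5)='.' (+1 fires, +3 burnt)
Step 8: cell (2,5)='.' (+0 fires, +1 burnt)
  fire out at step 8

2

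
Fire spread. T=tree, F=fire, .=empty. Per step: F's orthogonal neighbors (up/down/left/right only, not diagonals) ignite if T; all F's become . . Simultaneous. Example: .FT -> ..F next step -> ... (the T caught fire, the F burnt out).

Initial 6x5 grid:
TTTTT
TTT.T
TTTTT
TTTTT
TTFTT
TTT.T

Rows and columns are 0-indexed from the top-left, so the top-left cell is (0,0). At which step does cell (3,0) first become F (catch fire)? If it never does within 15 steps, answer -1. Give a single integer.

Step 1: cell (3,0)='T' (+4 fires, +1 burnt)
Step 2: cell (3,0)='T' (+6 fires, +4 burnt)
Step 3: cell (3,0)='F' (+7 fires, +6 burnt)
  -> target ignites at step 3
Step 4: cell (3,0)='.' (+4 fires, +7 burnt)
Step 5: cell (3,0)='.' (+4 fires, +4 burnt)
Step 6: cell (3,0)='.' (+2 fires, +4 burnt)
Step 7: cell (3,0)='.' (+0 fires, +2 burnt)
  fire out at step 7

3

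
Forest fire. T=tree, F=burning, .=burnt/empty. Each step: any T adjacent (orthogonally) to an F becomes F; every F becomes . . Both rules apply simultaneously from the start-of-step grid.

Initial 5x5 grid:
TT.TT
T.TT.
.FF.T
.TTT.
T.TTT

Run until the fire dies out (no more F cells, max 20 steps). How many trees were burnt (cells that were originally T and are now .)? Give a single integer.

Answer: 10

Derivation:
Step 1: +3 fires, +2 burnt (F count now 3)
Step 2: +3 fires, +3 burnt (F count now 3)
Step 3: +2 fires, +3 burnt (F count now 2)
Step 4: +2 fires, +2 burnt (F count now 2)
Step 5: +0 fires, +2 burnt (F count now 0)
Fire out after step 5
Initially T: 15, now '.': 20
Total burnt (originally-T cells now '.'): 10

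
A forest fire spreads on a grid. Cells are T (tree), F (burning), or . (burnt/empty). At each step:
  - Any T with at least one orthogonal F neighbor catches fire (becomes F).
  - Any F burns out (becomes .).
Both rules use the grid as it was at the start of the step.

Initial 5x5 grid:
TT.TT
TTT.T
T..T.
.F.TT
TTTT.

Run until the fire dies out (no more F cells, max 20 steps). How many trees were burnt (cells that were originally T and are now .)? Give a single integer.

Step 1: +1 fires, +1 burnt (F count now 1)
Step 2: +2 fires, +1 burnt (F count now 2)
Step 3: +1 fires, +2 burnt (F count now 1)
Step 4: +1 fires, +1 burnt (F count now 1)
Step 5: +2 fires, +1 burnt (F count now 2)
Step 6: +0 fires, +2 burnt (F count now 0)
Fire out after step 6
Initially T: 16, now '.': 16
Total burnt (originally-T cells now '.'): 7

Answer: 7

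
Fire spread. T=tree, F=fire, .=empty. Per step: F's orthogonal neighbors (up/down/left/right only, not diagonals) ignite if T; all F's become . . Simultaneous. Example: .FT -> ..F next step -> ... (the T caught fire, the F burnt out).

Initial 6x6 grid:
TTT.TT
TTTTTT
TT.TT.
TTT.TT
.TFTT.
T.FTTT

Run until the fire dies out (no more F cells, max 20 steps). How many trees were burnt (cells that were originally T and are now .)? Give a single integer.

Answer: 26

Derivation:
Step 1: +4 fires, +2 burnt (F count now 4)
Step 2: +3 fires, +4 burnt (F count now 3)
Step 3: +4 fires, +3 burnt (F count now 4)
Step 4: +4 fires, +4 burnt (F count now 4)
Step 5: +5 fires, +4 burnt (F count now 5)
Step 6: +5 fires, +5 burnt (F count now 5)
Step 7: +1 fires, +5 burnt (F count now 1)
Step 8: +0 fires, +1 burnt (F count now 0)
Fire out after step 8
Initially T: 27, now '.': 35
Total burnt (originally-T cells now '.'): 26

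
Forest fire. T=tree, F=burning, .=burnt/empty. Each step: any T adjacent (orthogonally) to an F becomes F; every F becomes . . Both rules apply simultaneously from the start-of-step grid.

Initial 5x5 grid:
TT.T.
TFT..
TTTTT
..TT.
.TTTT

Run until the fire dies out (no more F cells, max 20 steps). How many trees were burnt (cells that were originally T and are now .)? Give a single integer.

Answer: 15

Derivation:
Step 1: +4 fires, +1 burnt (F count now 4)
Step 2: +3 fires, +4 burnt (F count now 3)
Step 3: +2 fires, +3 burnt (F count now 2)
Step 4: +3 fires, +2 burnt (F count now 3)
Step 5: +2 fires, +3 burnt (F count now 2)
Step 6: +1 fires, +2 burnt (F count now 1)
Step 7: +0 fires, +1 burnt (F count now 0)
Fire out after step 7
Initially T: 16, now '.': 24
Total burnt (originally-T cells now '.'): 15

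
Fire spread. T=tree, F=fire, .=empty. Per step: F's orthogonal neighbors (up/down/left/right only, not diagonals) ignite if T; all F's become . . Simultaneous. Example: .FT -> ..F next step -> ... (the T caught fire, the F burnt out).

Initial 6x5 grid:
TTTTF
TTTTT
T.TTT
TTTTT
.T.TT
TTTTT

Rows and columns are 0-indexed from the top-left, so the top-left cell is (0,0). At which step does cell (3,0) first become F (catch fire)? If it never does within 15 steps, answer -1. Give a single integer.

Step 1: cell (3,0)='T' (+2 fires, +1 burnt)
Step 2: cell (3,0)='T' (+3 fires, +2 burnt)
Step 3: cell (3,0)='T' (+4 fires, +3 burnt)
Step 4: cell (3,0)='T' (+5 fires, +4 burnt)
Step 5: cell (3,0)='T' (+4 fires, +5 burnt)
Step 6: cell (3,0)='T' (+3 fires, +4 burnt)
Step 7: cell (3,0)='F' (+3 fires, +3 burnt)
  -> target ignites at step 7
Step 8: cell (3,0)='.' (+1 fires, +3 burnt)
Step 9: cell (3,0)='.' (+1 fires, +1 burnt)
Step 10: cell (3,0)='.' (+0 fires, +1 burnt)
  fire out at step 10

7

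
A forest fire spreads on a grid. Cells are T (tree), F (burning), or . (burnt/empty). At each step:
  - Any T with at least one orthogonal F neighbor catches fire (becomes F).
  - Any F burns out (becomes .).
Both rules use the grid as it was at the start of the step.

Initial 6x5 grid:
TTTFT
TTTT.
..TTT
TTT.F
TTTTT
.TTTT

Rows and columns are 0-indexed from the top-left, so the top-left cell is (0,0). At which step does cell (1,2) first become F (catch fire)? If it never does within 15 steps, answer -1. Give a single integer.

Step 1: cell (1,2)='T' (+5 fires, +2 burnt)
Step 2: cell (1,2)='F' (+5 fires, +5 burnt)
  -> target ignites at step 2
Step 3: cell (1,2)='.' (+5 fires, +5 burnt)
Step 4: cell (1,2)='.' (+4 fires, +5 burnt)
Step 5: cell (1,2)='.' (+3 fires, +4 burnt)
Step 6: cell (1,2)='.' (+1 fires, +3 burnt)
Step 7: cell (1,2)='.' (+0 fires, +1 burnt)
  fire out at step 7

2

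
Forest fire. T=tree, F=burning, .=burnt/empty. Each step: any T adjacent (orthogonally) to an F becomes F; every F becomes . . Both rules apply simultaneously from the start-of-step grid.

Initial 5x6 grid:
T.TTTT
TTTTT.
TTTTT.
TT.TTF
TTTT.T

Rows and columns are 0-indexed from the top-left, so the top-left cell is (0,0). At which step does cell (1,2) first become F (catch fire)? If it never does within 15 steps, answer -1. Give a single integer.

Step 1: cell (1,2)='T' (+2 fires, +1 burnt)
Step 2: cell (1,2)='T' (+2 fires, +2 burnt)
Step 3: cell (1,2)='T' (+3 fires, +2 burnt)
Step 4: cell (1,2)='T' (+4 fires, +3 burnt)
Step 5: cell (1,2)='F' (+5 fires, +4 burnt)
  -> target ignites at step 5
Step 6: cell (1,2)='.' (+5 fires, +5 burnt)
Step 7: cell (1,2)='.' (+2 fires, +5 burnt)
Step 8: cell (1,2)='.' (+1 fires, +2 burnt)
Step 9: cell (1,2)='.' (+0 fires, +1 burnt)
  fire out at step 9

5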